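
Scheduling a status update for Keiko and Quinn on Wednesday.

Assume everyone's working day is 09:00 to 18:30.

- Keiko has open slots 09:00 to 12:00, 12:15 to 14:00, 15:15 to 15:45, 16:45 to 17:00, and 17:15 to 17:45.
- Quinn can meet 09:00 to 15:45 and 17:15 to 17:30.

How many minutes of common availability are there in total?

Keiko ∩ Quinn: 09:00–12:00, 12:15–14:00, 15:15–15:45, 17:15–17:30.
Total common minutes: 180 + 105 + 30 + 15 = 330.

330 minutes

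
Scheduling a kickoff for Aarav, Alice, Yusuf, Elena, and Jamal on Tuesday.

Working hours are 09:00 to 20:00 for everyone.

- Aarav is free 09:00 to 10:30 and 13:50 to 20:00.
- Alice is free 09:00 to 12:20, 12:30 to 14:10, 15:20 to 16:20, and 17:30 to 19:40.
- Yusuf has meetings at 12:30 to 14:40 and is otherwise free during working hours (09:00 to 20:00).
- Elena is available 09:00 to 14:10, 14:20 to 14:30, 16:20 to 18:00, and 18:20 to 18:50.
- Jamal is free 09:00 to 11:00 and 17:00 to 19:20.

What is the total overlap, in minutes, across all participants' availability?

Yusuf free within 09:00–20:00: 09:00–12:30, 14:40–20:00.
Aarav ∩ Alice: 09:00–10:30, 13:50–14:10, 15:20–16:20, 17:30–19:40.
Aarav ∩ Alice ∩ Yusuf: 09:00–10:30, 15:20–16:20, 17:30–19:40.
Aarav ∩ Alice ∩ Yusuf ∩ Elena: 09:00–10:30, 17:30–18:00, 18:20–18:50.
Aarav ∩ Alice ∩ Yusuf ∩ Elena ∩ Jamal: 09:00–10:30, 17:30–18:00, 18:20–18:50.
Total common minutes: 90 + 30 + 30 = 150.

150 minutes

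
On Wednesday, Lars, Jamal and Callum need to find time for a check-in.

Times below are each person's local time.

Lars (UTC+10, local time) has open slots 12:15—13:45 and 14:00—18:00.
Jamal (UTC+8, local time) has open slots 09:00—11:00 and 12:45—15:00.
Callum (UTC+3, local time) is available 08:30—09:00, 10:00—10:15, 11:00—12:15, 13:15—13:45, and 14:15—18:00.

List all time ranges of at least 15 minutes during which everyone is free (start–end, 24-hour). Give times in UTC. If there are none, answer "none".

05:30–06:00

Lars → UTC: 02:15–03:45, 04:00–08:00.
Jamal → UTC: 01:00–03:00, 04:45–07:00.
Callum → UTC: 05:30–06:00, 07:00–07:15, 08:00–09:15, 10:15–10:45, 11:15–15:00.
Lars ∩ Jamal: 02:15–03:00, 04:45–07:00.
Lars ∩ Jamal ∩ Callum: 05:30–06:00.
Windows ≥ 15 min: 05:30–06:00.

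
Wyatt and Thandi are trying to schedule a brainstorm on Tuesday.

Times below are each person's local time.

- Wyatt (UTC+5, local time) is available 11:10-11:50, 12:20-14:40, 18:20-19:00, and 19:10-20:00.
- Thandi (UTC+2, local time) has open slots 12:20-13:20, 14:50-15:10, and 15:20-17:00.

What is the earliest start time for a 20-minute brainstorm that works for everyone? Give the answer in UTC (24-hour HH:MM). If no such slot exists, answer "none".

13:20

Wyatt → UTC: 06:10–06:50, 07:20–09:40, 13:20–14:00, 14:10–15:00.
Thandi → UTC: 10:20–11:20, 12:50–13:10, 13:20–15:00.
Wyatt ∩ Thandi: 13:20–14:00, 14:10–15:00.
Windows ≥ 20 min: 13:20–14:00, 14:10–15:00.
Earliest such window starts at 13:20.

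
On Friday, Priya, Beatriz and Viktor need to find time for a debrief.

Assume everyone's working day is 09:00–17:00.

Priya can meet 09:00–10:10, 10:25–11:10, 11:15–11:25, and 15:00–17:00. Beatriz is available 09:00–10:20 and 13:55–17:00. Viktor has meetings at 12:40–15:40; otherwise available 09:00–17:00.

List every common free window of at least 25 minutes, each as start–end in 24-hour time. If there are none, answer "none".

09:00–10:10, 15:40–17:00

Viktor free within 09:00–17:00: 09:00–12:40, 15:40–17:00.
Priya ∩ Beatriz: 09:00–10:10, 15:00–17:00.
Priya ∩ Beatriz ∩ Viktor: 09:00–10:10, 15:40–17:00.
Windows ≥ 25 min: 09:00–10:10, 15:40–17:00.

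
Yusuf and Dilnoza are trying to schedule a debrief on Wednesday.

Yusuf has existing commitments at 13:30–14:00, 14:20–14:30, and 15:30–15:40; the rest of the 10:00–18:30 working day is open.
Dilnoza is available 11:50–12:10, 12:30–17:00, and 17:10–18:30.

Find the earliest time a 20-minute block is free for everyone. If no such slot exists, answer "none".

Yusuf free within 10:00–18:30: 10:00–13:30, 14:00–14:20, 14:30–15:30, 15:40–18:30.
Yusuf ∩ Dilnoza: 11:50–12:10, 12:30–13:30, 14:00–14:20, 14:30–15:30, 15:40–17:00, 17:10–18:30.
Windows ≥ 20 min: 11:50–12:10, 12:30–13:30, 14:00–14:20, 14:30–15:30, 15:40–17:00, 17:10–18:30.
Earliest such window starts at 11:50.

11:50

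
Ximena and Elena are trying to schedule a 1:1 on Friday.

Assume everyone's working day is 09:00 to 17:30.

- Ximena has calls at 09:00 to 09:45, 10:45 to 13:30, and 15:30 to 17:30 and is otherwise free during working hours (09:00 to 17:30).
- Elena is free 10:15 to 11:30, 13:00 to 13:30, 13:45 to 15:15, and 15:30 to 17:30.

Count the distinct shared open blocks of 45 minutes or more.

1

Ximena free within 09:00–17:30: 09:45–10:45, 13:30–15:30.
Ximena ∩ Elena: 10:15–10:45, 13:45–15:15.
Windows ≥ 45 min: 13:45–15:15.
That's 1 window.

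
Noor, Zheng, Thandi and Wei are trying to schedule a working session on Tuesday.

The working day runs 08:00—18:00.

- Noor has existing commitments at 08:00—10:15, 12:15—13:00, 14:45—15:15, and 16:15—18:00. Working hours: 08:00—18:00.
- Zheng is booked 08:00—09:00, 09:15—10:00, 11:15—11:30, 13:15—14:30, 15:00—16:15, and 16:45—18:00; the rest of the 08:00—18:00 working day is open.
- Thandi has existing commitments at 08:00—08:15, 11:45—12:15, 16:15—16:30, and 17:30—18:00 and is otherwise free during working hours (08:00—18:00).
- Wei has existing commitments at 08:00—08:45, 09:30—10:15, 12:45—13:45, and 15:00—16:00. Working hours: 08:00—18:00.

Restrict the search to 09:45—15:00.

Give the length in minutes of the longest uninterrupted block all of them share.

Noor free within 08:00–18:00: 10:15–12:15, 13:00–14:45, 15:15–16:15.
Zheng free within 08:00–18:00: 09:00–09:15, 10:00–11:15, 11:30–13:15, 14:30–15:00, 16:15–16:45.
Thandi free within 08:00–18:00: 08:15–11:45, 12:15–16:15, 16:30–17:30.
Wei free within 08:00–18:00: 08:45–09:30, 10:15–12:45, 13:45–15:00, 16:00–18:00.
Noor ∩ Zheng: 10:15–11:15, 11:30–12:15, 13:00–13:15, 14:30–14:45.
Noor ∩ Zheng ∩ Thandi: 10:15–11:15, 11:30–11:45, 13:00–13:15, 14:30–14:45.
Noor ∩ Zheng ∩ Thandi ∩ Wei: 10:15–11:15, 11:30–11:45, 14:30–14:45.
Restricted to 09:45–15:00: 10:15–11:15, 11:30–11:45, 14:30–14:45.
Common window lengths: 60, 15, 15 min; longest is 60.

60 minutes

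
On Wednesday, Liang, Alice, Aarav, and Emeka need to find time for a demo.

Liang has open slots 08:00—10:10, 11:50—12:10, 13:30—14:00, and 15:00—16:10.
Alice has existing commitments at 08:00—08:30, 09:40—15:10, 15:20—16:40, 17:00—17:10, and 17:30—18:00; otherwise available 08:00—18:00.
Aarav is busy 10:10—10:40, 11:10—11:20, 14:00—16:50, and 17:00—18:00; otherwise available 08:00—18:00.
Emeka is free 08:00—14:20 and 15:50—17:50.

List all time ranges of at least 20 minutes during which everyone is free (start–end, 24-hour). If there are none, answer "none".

Alice free within 08:00–18:00: 08:30–09:40, 15:10–15:20, 16:40–17:00, 17:10–17:30.
Aarav free within 08:00–18:00: 08:00–10:10, 10:40–11:10, 11:20–14:00, 16:50–17:00.
Liang ∩ Alice: 08:30–09:40, 15:10–15:20.
Liang ∩ Alice ∩ Aarav: 08:30–09:40.
Liang ∩ Alice ∩ Aarav ∩ Emeka: 08:30–09:40.
Windows ≥ 20 min: 08:30–09:40.

08:30–09:40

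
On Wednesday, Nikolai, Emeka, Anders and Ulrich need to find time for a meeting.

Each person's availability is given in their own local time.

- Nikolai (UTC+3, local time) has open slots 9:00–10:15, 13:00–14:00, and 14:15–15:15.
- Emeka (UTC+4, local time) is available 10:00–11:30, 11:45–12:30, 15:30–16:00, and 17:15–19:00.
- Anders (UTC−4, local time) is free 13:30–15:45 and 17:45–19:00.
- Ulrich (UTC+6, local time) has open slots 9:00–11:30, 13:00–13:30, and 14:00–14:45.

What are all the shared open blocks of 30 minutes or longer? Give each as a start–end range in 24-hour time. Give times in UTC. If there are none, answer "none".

Nikolai → UTC: 06:00–07:15, 10:00–11:00, 11:15–12:15.
Emeka → UTC: 06:00–07:30, 07:45–08:30, 11:30–12:00, 13:15–15:00.
Anders → UTC: 17:30–19:45, 21:45–23:00.
Ulrich → UTC: 03:00–05:30, 07:00–07:30, 08:00–08:45.
Nikolai ∩ Emeka: 06:00–07:15, 11:30–12:00.
Nikolai ∩ Emeka ∩ Anders: (none).
Nikolai ∩ Emeka ∩ Anders ∩ Ulrich: (none).
Windows ≥ 30 min: (none).

none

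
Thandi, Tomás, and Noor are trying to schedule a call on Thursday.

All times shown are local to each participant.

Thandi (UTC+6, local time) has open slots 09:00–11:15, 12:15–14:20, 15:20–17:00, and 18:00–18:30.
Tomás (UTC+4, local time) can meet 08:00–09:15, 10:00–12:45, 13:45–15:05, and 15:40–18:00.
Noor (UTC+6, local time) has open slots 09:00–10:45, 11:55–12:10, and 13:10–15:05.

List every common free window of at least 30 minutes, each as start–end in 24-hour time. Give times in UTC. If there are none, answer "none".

04:00–04:45, 07:10–08:20

Thandi → UTC: 03:00–05:15, 06:15–08:20, 09:20–11:00, 12:00–12:30.
Tomás → UTC: 04:00–05:15, 06:00–08:45, 09:45–11:05, 11:40–14:00.
Noor → UTC: 03:00–04:45, 05:55–06:10, 07:10–09:05.
Thandi ∩ Tomás: 04:00–05:15, 06:15–08:20, 09:45–11:00, 12:00–12:30.
Thandi ∩ Tomás ∩ Noor: 04:00–04:45, 07:10–08:20.
Windows ≥ 30 min: 04:00–04:45, 07:10–08:20.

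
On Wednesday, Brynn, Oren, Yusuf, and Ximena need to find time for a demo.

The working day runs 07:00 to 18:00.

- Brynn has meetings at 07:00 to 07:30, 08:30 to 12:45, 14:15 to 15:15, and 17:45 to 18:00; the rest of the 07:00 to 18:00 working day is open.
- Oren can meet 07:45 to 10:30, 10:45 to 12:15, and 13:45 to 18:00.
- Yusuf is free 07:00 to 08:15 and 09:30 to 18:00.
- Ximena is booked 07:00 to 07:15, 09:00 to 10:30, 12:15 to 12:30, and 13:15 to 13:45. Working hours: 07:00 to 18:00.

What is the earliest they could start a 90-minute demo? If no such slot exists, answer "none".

Brynn free within 07:00–18:00: 07:30–08:30, 12:45–14:15, 15:15–17:45.
Ximena free within 07:00–18:00: 07:15–09:00, 10:30–12:15, 12:30–13:15, 13:45–18:00.
Brynn ∩ Oren: 07:45–08:30, 13:45–14:15, 15:15–17:45.
Brynn ∩ Oren ∩ Yusuf: 07:45–08:15, 13:45–14:15, 15:15–17:45.
Brynn ∩ Oren ∩ Yusuf ∩ Ximena: 07:45–08:15, 13:45–14:15, 15:15–17:45.
Windows ≥ 90 min: 15:15–17:45.
Earliest such window starts at 15:15.

15:15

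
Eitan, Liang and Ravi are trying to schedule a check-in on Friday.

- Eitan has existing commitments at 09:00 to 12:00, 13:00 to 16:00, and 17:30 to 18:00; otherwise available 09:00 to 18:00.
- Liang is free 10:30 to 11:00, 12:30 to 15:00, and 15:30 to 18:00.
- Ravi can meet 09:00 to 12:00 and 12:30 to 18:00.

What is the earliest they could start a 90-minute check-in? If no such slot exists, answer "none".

16:00

Eitan free within 09:00–18:00: 12:00–13:00, 16:00–17:30.
Eitan ∩ Liang: 12:30–13:00, 16:00–17:30.
Eitan ∩ Liang ∩ Ravi: 12:30–13:00, 16:00–17:30.
Windows ≥ 90 min: 16:00–17:30.
Earliest such window starts at 16:00.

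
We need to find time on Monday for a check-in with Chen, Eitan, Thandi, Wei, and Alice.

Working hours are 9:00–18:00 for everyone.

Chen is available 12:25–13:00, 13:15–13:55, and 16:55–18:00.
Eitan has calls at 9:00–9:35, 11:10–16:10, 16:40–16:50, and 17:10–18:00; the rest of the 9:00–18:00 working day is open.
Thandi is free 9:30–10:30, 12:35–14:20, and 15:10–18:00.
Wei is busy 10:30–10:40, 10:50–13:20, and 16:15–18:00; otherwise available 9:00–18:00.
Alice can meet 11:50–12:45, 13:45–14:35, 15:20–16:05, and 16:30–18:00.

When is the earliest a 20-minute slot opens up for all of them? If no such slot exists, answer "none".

Eitan free within 09:00–18:00: 09:35–11:10, 16:10–16:40, 16:50–17:10.
Wei free within 09:00–18:00: 09:00–10:30, 10:40–10:50, 13:20–16:15.
Chen ∩ Eitan: 16:55–17:10.
Chen ∩ Eitan ∩ Thandi: 16:55–17:10.
Chen ∩ Eitan ∩ Thandi ∩ Wei: (none).
Chen ∩ Eitan ∩ Thandi ∩ Wei ∩ Alice: (none).
Windows ≥ 20 min: (none).

none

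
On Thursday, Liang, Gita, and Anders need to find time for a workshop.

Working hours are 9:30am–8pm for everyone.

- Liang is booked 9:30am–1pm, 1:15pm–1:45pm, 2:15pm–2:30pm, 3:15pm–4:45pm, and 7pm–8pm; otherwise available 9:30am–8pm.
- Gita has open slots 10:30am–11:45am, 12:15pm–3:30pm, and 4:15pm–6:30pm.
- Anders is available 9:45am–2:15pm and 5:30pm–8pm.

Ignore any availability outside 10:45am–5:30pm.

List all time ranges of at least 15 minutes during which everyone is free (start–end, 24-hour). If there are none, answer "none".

Liang free within 09:30–20:00: 13:00–13:15, 13:45–14:15, 14:30–15:15, 16:45–19:00.
Liang ∩ Gita: 13:00–13:15, 13:45–14:15, 14:30–15:15, 16:45–18:30.
Liang ∩ Gita ∩ Anders: 13:00–13:15, 13:45–14:15, 17:30–18:30.
Restricted to 10:45–17:30: 13:00–13:15, 13:45–14:15.
Windows ≥ 15 min: 13:00–13:15, 13:45–14:15.

13:00–13:15, 13:45–14:15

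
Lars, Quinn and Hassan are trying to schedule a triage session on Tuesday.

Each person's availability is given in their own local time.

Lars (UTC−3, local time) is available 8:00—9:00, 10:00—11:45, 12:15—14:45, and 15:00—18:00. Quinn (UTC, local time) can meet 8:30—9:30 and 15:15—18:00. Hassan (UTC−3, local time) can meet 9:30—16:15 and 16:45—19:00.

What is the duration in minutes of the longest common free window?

Lars → UTC: 11:00–12:00, 13:00–14:45, 15:15–17:45, 18:00–21:00.
Quinn → UTC: 08:30–09:30, 15:15–18:00.
Hassan → UTC: 12:30–19:15, 19:45–22:00.
Lars ∩ Quinn: 15:15–17:45.
Lars ∩ Quinn ∩ Hassan: 15:15–17:45.
Single common window of 150 minutes.

150 minutes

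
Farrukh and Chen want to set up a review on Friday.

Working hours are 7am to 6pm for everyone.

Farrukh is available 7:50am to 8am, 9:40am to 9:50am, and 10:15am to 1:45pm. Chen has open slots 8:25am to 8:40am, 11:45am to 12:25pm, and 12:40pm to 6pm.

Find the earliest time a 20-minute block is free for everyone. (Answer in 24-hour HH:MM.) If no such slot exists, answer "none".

Farrukh ∩ Chen: 11:45–12:25, 12:40–13:45.
Windows ≥ 20 min: 11:45–12:25, 12:40–13:45.
Earliest such window starts at 11:45.

11:45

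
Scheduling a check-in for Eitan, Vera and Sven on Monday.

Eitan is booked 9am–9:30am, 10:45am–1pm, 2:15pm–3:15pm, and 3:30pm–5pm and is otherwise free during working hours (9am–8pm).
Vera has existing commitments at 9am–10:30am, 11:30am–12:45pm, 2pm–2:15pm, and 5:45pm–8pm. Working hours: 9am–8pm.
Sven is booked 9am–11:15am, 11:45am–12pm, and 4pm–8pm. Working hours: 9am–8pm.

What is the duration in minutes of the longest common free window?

Eitan free within 09:00–20:00: 09:30–10:45, 13:00–14:15, 15:15–15:30, 17:00–20:00.
Vera free within 09:00–20:00: 10:30–11:30, 12:45–14:00, 14:15–17:45.
Sven free within 09:00–20:00: 11:15–11:45, 12:00–16:00.
Eitan ∩ Vera: 10:30–10:45, 13:00–14:00, 15:15–15:30, 17:00–17:45.
Eitan ∩ Vera ∩ Sven: 13:00–14:00, 15:15–15:30.
Common window lengths: 60, 15 min; longest is 60.

60 minutes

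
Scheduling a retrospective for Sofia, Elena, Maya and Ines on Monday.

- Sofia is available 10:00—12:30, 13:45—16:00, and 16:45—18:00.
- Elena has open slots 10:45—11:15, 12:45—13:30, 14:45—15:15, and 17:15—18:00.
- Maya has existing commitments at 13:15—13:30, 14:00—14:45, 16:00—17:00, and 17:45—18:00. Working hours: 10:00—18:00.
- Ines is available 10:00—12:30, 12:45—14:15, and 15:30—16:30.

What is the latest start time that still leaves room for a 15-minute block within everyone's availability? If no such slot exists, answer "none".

Maya free within 10:00–18:00: 10:00–13:15, 13:30–14:00, 14:45–16:00, 17:00–17:45.
Sofia ∩ Elena: 10:45–11:15, 14:45–15:15, 17:15–18:00.
Sofia ∩ Elena ∩ Maya: 10:45–11:15, 14:45–15:15, 17:15–17:45.
Sofia ∩ Elena ∩ Maya ∩ Ines: 10:45–11:15.
Windows ≥ 15 min: 10:45–11:15.
Latest start in the last window 10:45–11:15 is 11:15 − 15 min = 11:00.

11:00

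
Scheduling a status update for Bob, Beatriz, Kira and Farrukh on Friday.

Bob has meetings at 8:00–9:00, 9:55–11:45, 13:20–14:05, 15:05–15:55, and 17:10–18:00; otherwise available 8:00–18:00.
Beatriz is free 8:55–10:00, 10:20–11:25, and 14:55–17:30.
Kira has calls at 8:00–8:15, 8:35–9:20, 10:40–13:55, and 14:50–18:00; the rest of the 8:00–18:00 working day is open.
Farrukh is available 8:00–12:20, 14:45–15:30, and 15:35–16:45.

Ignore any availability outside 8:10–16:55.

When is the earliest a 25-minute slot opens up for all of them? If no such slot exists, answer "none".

Bob free within 08:00–18:00: 09:00–09:55, 11:45–13:20, 14:05–15:05, 15:55–17:10.
Kira free within 08:00–18:00: 08:15–08:35, 09:20–10:40, 13:55–14:50.
Bob ∩ Beatriz: 09:00–09:55, 14:55–15:05, 15:55–17:10.
Bob ∩ Beatriz ∩ Kira: 09:20–09:55.
Bob ∩ Beatriz ∩ Kira ∩ Farrukh: 09:20–09:55.
Restricted to 08:10–16:55: 09:20–09:55.
Windows ≥ 25 min: 09:20–09:55.
Earliest such window starts at 09:20.

09:20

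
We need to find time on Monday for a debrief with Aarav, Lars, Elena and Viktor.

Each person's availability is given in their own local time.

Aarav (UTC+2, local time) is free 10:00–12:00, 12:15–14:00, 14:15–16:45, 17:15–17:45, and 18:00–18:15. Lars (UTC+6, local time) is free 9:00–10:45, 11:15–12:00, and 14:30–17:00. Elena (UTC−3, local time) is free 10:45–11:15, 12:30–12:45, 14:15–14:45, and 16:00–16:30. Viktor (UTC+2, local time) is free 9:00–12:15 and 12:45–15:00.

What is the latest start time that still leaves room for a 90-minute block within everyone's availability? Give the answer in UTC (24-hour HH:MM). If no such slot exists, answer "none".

Aarav → UTC: 08:00–10:00, 10:15–12:00, 12:15–14:45, 15:15–15:45, 16:00–16:15.
Lars → UTC: 03:00–04:45, 05:15–06:00, 08:30–11:00.
Elena → UTC: 13:45–14:15, 15:30–15:45, 17:15–17:45, 19:00–19:30.
Viktor → UTC: 07:00–10:15, 10:45–13:00.
Aarav ∩ Lars: 08:30–10:00, 10:15–11:00.
Aarav ∩ Lars ∩ Elena: (none).
Aarav ∩ Lars ∩ Elena ∩ Viktor: (none).
Windows ≥ 90 min: (none).

none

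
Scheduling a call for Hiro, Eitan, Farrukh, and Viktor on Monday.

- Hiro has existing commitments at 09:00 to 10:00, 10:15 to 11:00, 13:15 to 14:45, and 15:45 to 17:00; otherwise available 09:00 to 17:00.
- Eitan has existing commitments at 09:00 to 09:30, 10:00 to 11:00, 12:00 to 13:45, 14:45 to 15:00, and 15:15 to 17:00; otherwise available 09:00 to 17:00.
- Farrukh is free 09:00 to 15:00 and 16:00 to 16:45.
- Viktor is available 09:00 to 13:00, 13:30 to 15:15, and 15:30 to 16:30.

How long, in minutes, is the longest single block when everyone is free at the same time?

60 minutes

Hiro free within 09:00–17:00: 10:00–10:15, 11:00–13:15, 14:45–15:45.
Eitan free within 09:00–17:00: 09:30–10:00, 11:00–12:00, 13:45–14:45, 15:00–15:15.
Hiro ∩ Eitan: 11:00–12:00, 15:00–15:15.
Hiro ∩ Eitan ∩ Farrukh: 11:00–12:00.
Hiro ∩ Eitan ∩ Farrukh ∩ Viktor: 11:00–12:00.
Single common window of 60 minutes.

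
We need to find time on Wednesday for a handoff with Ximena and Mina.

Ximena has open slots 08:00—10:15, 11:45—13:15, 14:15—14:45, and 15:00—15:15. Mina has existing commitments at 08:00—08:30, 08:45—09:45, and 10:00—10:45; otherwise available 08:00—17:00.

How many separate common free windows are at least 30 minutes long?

Mina free within 08:00–17:00: 08:30–08:45, 09:45–10:00, 10:45–17:00.
Ximena ∩ Mina: 08:30–08:45, 09:45–10:00, 11:45–13:15, 14:15–14:45, 15:00–15:15.
Windows ≥ 30 min: 11:45–13:15, 14:15–14:45.
That's 2 windows.

2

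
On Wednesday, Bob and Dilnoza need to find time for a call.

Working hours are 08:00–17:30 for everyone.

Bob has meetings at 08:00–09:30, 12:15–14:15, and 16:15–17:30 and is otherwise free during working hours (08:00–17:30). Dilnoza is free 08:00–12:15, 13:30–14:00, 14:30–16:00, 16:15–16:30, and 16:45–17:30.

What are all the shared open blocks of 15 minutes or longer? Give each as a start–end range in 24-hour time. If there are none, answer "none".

09:30–12:15, 14:30–16:00

Bob free within 08:00–17:30: 09:30–12:15, 14:15–16:15.
Bob ∩ Dilnoza: 09:30–12:15, 14:30–16:00.
Windows ≥ 15 min: 09:30–12:15, 14:30–16:00.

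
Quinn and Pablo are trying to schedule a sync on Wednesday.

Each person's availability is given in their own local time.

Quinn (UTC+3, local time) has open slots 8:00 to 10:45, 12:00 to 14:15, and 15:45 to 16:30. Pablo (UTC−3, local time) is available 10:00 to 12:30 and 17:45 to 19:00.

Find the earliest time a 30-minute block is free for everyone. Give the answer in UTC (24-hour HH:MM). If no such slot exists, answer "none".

13:00

Quinn → UTC: 05:00–07:45, 09:00–11:15, 12:45–13:30.
Pablo → UTC: 13:00–15:30, 20:45–22:00.
Quinn ∩ Pablo: 13:00–13:30.
Windows ≥ 30 min: 13:00–13:30.
Earliest such window starts at 13:00.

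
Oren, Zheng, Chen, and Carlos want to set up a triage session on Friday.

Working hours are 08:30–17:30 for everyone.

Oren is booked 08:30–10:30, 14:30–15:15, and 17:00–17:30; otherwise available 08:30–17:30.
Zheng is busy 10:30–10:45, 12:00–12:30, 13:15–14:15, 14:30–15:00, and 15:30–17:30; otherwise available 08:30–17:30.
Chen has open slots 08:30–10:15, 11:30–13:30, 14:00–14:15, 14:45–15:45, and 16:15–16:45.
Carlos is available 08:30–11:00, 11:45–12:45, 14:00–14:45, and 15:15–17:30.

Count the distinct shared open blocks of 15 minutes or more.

Oren free within 08:30–17:30: 10:30–14:30, 15:15–17:00.
Zheng free within 08:30–17:30: 08:30–10:30, 10:45–12:00, 12:30–13:15, 14:15–14:30, 15:00–15:30.
Oren ∩ Zheng: 10:45–12:00, 12:30–13:15, 14:15–14:30, 15:15–15:30.
Oren ∩ Zheng ∩ Chen: 11:30–12:00, 12:30–13:15, 15:15–15:30.
Oren ∩ Zheng ∩ Chen ∩ Carlos: 11:45–12:00, 12:30–12:45, 15:15–15:30.
Windows ≥ 15 min: 11:45–12:00, 12:30–12:45, 15:15–15:30.
That's 3 windows.

3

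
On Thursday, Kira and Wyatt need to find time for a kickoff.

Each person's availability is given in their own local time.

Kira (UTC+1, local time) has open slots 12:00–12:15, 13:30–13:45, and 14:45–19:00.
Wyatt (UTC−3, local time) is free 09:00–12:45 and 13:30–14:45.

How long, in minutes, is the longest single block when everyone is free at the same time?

120 minutes

Kira → UTC: 11:00–11:15, 12:30–12:45, 13:45–18:00.
Wyatt → UTC: 12:00–15:45, 16:30–17:45.
Kira ∩ Wyatt: 12:30–12:45, 13:45–15:45, 16:30–17:45.
Common window lengths: 15, 120, 75 min; longest is 120.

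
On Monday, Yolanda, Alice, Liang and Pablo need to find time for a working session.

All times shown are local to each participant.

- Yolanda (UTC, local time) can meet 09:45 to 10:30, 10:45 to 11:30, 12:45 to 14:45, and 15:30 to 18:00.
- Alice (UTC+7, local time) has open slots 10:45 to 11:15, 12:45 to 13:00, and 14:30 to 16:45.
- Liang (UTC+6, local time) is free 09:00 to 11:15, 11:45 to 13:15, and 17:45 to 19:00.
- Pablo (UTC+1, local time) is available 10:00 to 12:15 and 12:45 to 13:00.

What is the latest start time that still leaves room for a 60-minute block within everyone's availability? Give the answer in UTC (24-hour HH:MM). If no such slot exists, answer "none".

none

Yolanda → UTC: 09:45–10:30, 10:45–11:30, 12:45–14:45, 15:30–18:00.
Alice → UTC: 03:45–04:15, 05:45–06:00, 07:30–09:45.
Liang → UTC: 03:00–05:15, 05:45–07:15, 11:45–13:00.
Pablo → UTC: 09:00–11:15, 11:45–12:00.
Yolanda ∩ Alice: (none).
Yolanda ∩ Alice ∩ Liang: (none).
Yolanda ∩ Alice ∩ Liang ∩ Pablo: (none).
Windows ≥ 60 min: (none).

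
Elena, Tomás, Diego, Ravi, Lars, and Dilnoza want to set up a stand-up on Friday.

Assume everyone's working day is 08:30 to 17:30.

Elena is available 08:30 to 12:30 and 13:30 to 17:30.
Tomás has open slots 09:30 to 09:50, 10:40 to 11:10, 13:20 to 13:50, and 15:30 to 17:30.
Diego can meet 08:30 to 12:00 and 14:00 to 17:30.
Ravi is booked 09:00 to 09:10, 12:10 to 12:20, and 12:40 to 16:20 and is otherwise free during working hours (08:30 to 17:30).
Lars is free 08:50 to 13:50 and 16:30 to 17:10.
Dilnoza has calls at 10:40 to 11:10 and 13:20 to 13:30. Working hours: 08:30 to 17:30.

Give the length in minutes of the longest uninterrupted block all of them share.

Ravi free within 08:30–17:30: 08:30–09:00, 09:10–12:10, 12:20–12:40, 16:20–17:30.
Dilnoza free within 08:30–17:30: 08:30–10:40, 11:10–13:20, 13:30–17:30.
Elena ∩ Tomás: 09:30–09:50, 10:40–11:10, 13:30–13:50, 15:30–17:30.
Elena ∩ Tomás ∩ Diego: 09:30–09:50, 10:40–11:10, 15:30–17:30.
Elena ∩ Tomás ∩ Diego ∩ Ravi: 09:30–09:50, 10:40–11:10, 16:20–17:30.
Elena ∩ Tomás ∩ Diego ∩ Ravi ∩ Lars: 09:30–09:50, 10:40–11:10, 16:30–17:10.
Elena ∩ Tomás ∩ Diego ∩ Ravi ∩ Lars ∩ Dilnoza: 09:30–09:50, 16:30–17:10.
Common window lengths: 20, 40 min; longest is 40.

40 minutes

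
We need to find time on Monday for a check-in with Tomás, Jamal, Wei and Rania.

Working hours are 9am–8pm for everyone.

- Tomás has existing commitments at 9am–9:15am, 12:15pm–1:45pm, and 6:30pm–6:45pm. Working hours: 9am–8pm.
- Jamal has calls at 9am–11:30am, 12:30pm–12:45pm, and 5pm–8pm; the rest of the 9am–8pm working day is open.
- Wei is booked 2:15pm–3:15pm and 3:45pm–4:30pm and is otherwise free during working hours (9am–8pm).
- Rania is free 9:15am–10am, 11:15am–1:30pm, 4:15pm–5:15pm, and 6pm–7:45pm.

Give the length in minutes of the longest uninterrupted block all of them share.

Tomás free within 09:00–20:00: 09:15–12:15, 13:45–18:30, 18:45–20:00.
Jamal free within 09:00–20:00: 11:30–12:30, 12:45–17:00.
Wei free within 09:00–20:00: 09:00–14:15, 15:15–15:45, 16:30–20:00.
Tomás ∩ Jamal: 11:30–12:15, 13:45–17:00.
Tomás ∩ Jamal ∩ Wei: 11:30–12:15, 13:45–14:15, 15:15–15:45, 16:30–17:00.
Tomás ∩ Jamal ∩ Wei ∩ Rania: 11:30–12:15, 16:30–17:00.
Common window lengths: 45, 30 min; longest is 45.

45 minutes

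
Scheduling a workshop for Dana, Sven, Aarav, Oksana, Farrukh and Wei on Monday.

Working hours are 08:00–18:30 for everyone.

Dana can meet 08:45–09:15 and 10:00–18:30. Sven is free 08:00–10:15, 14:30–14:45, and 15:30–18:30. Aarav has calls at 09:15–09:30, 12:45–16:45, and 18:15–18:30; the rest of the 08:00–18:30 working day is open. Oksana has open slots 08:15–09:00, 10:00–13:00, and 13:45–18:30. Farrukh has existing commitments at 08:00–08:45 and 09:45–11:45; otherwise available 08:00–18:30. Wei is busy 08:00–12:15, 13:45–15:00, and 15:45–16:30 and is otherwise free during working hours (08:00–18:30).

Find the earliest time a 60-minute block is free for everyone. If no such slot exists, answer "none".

Aarav free within 08:00–18:30: 08:00–09:15, 09:30–12:45, 16:45–18:15.
Farrukh free within 08:00–18:30: 08:45–09:45, 11:45–18:30.
Wei free within 08:00–18:30: 12:15–13:45, 15:00–15:45, 16:30–18:30.
Dana ∩ Sven: 08:45–09:15, 10:00–10:15, 14:30–14:45, 15:30–18:30.
Dana ∩ Sven ∩ Aarav: 08:45–09:15, 10:00–10:15, 16:45–18:15.
Dana ∩ Sven ∩ Aarav ∩ Oksana: 08:45–09:00, 10:00–10:15, 16:45–18:15.
Dana ∩ Sven ∩ Aarav ∩ Oksana ∩ Farrukh: 08:45–09:00, 16:45–18:15.
Dana ∩ Sven ∩ Aarav ∩ Oksana ∩ Farrukh ∩ Wei: 16:45–18:15.
Windows ≥ 60 min: 16:45–18:15.
Earliest such window starts at 16:45.

16:45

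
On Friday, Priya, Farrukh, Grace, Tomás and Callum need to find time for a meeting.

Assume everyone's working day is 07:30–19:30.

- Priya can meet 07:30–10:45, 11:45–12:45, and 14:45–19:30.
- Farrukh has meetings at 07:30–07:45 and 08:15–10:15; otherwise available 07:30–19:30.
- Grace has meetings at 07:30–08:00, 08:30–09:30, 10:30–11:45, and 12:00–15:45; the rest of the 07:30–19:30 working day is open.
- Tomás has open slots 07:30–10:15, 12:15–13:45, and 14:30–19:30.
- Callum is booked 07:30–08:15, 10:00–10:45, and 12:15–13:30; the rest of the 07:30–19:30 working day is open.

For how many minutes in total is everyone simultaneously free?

225 minutes

Farrukh free within 07:30–19:30: 07:45–08:15, 10:15–19:30.
Grace free within 07:30–19:30: 08:00–08:30, 09:30–10:30, 11:45–12:00, 15:45–19:30.
Callum free within 07:30–19:30: 08:15–10:00, 10:45–12:15, 13:30–19:30.
Priya ∩ Farrukh: 07:45–08:15, 10:15–10:45, 11:45–12:45, 14:45–19:30.
Priya ∩ Farrukh ∩ Grace: 08:00–08:15, 10:15–10:30, 11:45–12:00, 15:45–19:30.
Priya ∩ Farrukh ∩ Grace ∩ Tomás: 08:00–08:15, 15:45–19:30.
Priya ∩ Farrukh ∩ Grace ∩ Tomás ∩ Callum: 15:45–19:30.
Total common minutes: 225.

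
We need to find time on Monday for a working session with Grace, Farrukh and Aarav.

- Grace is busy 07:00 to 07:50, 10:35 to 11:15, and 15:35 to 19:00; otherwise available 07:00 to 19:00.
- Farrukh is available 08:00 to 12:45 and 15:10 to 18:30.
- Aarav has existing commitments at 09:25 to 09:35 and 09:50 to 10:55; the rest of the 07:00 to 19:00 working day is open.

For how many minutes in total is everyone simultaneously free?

Grace free within 07:00–19:00: 07:50–10:35, 11:15–15:35.
Aarav free within 07:00–19:00: 07:00–09:25, 09:35–09:50, 10:55–19:00.
Grace ∩ Farrukh: 08:00–10:35, 11:15–12:45, 15:10–15:35.
Grace ∩ Farrukh ∩ Aarav: 08:00–09:25, 09:35–09:50, 11:15–12:45, 15:10–15:35.
Total common minutes: 85 + 15 + 90 + 25 = 215.

215 minutes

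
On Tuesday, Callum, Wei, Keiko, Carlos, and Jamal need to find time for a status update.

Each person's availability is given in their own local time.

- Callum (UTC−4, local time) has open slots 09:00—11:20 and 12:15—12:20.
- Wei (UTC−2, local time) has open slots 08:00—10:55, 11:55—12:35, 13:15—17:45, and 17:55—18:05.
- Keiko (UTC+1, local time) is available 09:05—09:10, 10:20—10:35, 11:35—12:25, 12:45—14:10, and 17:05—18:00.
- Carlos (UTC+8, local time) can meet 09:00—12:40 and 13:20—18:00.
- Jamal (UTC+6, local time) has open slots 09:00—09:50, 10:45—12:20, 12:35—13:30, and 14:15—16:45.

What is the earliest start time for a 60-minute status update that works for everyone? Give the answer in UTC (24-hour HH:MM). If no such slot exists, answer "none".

Callum → UTC: 13:00–15:20, 16:15–16:20.
Wei → UTC: 10:00–12:55, 13:55–14:35, 15:15–19:45, 19:55–20:05.
Keiko → UTC: 08:05–08:10, 09:20–09:35, 10:35–11:25, 11:45–13:10, 16:05–17:00.
Carlos → UTC: 01:00–04:40, 05:20–10:00.
Jamal → UTC: 03:00–03:50, 04:45–06:20, 06:35–07:30, 08:15–10:45.
Callum ∩ Wei: 13:55–14:35, 15:15–15:20, 16:15–16:20.
Callum ∩ Wei ∩ Keiko: 16:15–16:20.
Callum ∩ Wei ∩ Keiko ∩ Carlos: (none).
Callum ∩ Wei ∩ Keiko ∩ Carlos ∩ Jamal: (none).
Windows ≥ 60 min: (none).

none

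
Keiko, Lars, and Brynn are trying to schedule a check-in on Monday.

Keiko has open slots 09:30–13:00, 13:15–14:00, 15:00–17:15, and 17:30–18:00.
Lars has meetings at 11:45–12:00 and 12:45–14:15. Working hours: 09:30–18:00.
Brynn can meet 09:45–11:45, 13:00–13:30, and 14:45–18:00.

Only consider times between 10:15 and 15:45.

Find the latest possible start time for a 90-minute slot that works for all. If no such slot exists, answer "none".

10:15

Lars free within 09:30–18:00: 09:30–11:45, 12:00–12:45, 14:15–18:00.
Keiko ∩ Lars: 09:30–11:45, 12:00–12:45, 15:00–17:15, 17:30–18:00.
Keiko ∩ Lars ∩ Brynn: 09:45–11:45, 15:00–17:15, 17:30–18:00.
Restricted to 10:15–15:45: 10:15–11:45, 15:00–15:45.
Windows ≥ 90 min: 10:15–11:45.
Latest start in the last window 10:15–11:45 is 11:45 − 90 min = 10:15.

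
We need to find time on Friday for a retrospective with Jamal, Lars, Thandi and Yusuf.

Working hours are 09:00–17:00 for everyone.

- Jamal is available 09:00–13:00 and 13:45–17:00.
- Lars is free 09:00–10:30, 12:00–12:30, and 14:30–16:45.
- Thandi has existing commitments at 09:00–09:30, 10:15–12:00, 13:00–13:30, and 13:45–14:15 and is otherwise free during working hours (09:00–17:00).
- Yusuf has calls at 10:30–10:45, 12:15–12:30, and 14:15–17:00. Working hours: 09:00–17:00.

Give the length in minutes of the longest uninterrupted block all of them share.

45 minutes

Thandi free within 09:00–17:00: 09:30–10:15, 12:00–13:00, 13:30–13:45, 14:15–17:00.
Yusuf free within 09:00–17:00: 09:00–10:30, 10:45–12:15, 12:30–14:15.
Jamal ∩ Lars: 09:00–10:30, 12:00–12:30, 14:30–16:45.
Jamal ∩ Lars ∩ Thandi: 09:30–10:15, 12:00–12:30, 14:30–16:45.
Jamal ∩ Lars ∩ Thandi ∩ Yusuf: 09:30–10:15, 12:00–12:15.
Common window lengths: 45, 15 min; longest is 45.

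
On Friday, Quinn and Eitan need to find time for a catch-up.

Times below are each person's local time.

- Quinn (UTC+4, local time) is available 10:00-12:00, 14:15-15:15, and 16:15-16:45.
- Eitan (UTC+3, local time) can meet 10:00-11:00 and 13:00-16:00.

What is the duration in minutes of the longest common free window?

60 minutes

Quinn → UTC: 06:00–08:00, 10:15–11:15, 12:15–12:45.
Eitan → UTC: 07:00–08:00, 10:00–13:00.
Quinn ∩ Eitan: 07:00–08:00, 10:15–11:15, 12:15–12:45.
Common window lengths: 60, 60, 30 min; longest is 60.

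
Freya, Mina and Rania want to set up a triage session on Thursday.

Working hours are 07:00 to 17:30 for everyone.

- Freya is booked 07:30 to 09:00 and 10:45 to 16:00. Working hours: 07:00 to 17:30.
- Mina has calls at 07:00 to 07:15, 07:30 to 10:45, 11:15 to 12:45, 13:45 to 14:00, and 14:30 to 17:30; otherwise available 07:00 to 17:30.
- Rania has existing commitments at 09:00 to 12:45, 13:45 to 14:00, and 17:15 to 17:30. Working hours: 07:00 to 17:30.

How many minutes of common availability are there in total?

15 minutes

Freya free within 07:00–17:30: 07:00–07:30, 09:00–10:45, 16:00–17:30.
Mina free within 07:00–17:30: 07:15–07:30, 10:45–11:15, 12:45–13:45, 14:00–14:30.
Rania free within 07:00–17:30: 07:00–09:00, 12:45–13:45, 14:00–17:15.
Freya ∩ Mina: 07:15–07:30.
Freya ∩ Mina ∩ Rania: 07:15–07:30.
Total common minutes: 15.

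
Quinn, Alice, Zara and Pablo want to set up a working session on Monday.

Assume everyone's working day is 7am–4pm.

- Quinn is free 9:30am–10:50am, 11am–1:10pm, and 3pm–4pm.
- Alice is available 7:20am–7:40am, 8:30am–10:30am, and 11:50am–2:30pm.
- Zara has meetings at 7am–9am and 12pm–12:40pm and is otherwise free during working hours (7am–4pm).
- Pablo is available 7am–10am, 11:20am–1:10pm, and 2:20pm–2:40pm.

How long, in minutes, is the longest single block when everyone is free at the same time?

30 minutes

Zara free within 07:00–16:00: 09:00–12:00, 12:40–16:00.
Quinn ∩ Alice: 09:30–10:30, 11:50–13:10.
Quinn ∩ Alice ∩ Zara: 09:30–10:30, 11:50–12:00, 12:40–13:10.
Quinn ∩ Alice ∩ Zara ∩ Pablo: 09:30–10:00, 11:50–12:00, 12:40–13:10.
Common window lengths: 30, 10, 30 min; longest is 30.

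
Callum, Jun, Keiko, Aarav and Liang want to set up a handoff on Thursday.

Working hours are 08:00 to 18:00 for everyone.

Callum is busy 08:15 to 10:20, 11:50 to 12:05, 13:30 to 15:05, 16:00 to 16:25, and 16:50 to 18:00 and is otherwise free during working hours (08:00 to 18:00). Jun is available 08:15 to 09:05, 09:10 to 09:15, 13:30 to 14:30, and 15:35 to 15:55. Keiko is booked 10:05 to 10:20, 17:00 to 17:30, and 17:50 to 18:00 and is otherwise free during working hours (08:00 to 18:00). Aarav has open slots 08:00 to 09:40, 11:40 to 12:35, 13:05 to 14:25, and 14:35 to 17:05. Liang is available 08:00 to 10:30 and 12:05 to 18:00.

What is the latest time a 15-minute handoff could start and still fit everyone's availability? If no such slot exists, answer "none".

15:40

Callum free within 08:00–18:00: 08:00–08:15, 10:20–11:50, 12:05–13:30, 15:05–16:00, 16:25–16:50.
Keiko free within 08:00–18:00: 08:00–10:05, 10:20–17:00, 17:30–17:50.
Callum ∩ Jun: 15:35–15:55.
Callum ∩ Jun ∩ Keiko: 15:35–15:55.
Callum ∩ Jun ∩ Keiko ∩ Aarav: 15:35–15:55.
Callum ∩ Jun ∩ Keiko ∩ Aarav ∩ Liang: 15:35–15:55.
Windows ≥ 15 min: 15:35–15:55.
Latest start in the last window 15:35–15:55 is 15:55 − 15 min = 15:40.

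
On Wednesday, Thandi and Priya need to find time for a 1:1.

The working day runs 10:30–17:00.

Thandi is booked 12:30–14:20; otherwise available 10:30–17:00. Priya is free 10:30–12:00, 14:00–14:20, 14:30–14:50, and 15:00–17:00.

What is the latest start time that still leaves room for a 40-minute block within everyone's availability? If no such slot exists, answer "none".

16:20

Thandi free within 10:30–17:00: 10:30–12:30, 14:20–17:00.
Thandi ∩ Priya: 10:30–12:00, 14:30–14:50, 15:00–17:00.
Windows ≥ 40 min: 10:30–12:00, 15:00–17:00.
Latest start in the last window 15:00–17:00 is 17:00 − 40 min = 16:20.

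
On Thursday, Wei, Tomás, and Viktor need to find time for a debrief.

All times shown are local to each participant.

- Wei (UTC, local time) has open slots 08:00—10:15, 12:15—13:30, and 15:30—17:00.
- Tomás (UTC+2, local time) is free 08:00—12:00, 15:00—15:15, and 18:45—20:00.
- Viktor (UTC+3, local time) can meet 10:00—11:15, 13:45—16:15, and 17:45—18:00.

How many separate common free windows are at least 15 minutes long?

Wei → UTC: 08:00–10:15, 12:15–13:30, 15:30–17:00.
Tomás → UTC: 06:00–10:00, 13:00–13:15, 16:45–18:00.
Viktor → UTC: 07:00–08:15, 10:45–13:15, 14:45–15:00.
Wei ∩ Tomás: 08:00–10:00, 13:00–13:15, 16:45–17:00.
Wei ∩ Tomás ∩ Viktor: 08:00–08:15, 13:00–13:15.
Windows ≥ 15 min: 08:00–08:15, 13:00–13:15.
That's 2 windows.

2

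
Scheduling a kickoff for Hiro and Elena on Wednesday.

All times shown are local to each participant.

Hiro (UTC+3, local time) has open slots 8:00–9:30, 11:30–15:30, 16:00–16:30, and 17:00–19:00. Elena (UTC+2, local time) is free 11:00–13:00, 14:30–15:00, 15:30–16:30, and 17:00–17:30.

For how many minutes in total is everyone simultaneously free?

180 minutes

Hiro → UTC: 05:00–06:30, 08:30–12:30, 13:00–13:30, 14:00–16:00.
Elena → UTC: 09:00–11:00, 12:30–13:00, 13:30–14:30, 15:00–15:30.
Hiro ∩ Elena: 09:00–11:00, 14:00–14:30, 15:00–15:30.
Total common minutes: 120 + 30 + 30 = 180.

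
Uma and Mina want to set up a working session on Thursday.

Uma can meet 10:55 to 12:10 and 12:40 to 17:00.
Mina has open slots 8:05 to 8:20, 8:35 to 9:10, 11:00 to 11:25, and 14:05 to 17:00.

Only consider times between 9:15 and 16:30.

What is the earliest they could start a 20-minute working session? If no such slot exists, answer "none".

Uma ∩ Mina: 11:00–11:25, 14:05–17:00.
Restricted to 09:15–16:30: 11:00–11:25, 14:05–16:30.
Windows ≥ 20 min: 11:00–11:25, 14:05–16:30.
Earliest such window starts at 11:00.

11:00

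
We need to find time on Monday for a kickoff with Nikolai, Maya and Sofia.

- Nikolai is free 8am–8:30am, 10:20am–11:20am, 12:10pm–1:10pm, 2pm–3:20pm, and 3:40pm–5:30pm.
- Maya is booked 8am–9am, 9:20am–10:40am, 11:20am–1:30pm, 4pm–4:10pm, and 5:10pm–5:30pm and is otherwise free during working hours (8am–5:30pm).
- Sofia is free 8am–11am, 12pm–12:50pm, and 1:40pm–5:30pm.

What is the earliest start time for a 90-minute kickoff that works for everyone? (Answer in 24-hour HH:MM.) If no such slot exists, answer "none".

Maya free within 08:00–17:30: 09:00–09:20, 10:40–11:20, 13:30–16:00, 16:10–17:10.
Nikolai ∩ Maya: 10:40–11:20, 14:00–15:20, 15:40–16:00, 16:10–17:10.
Nikolai ∩ Maya ∩ Sofia: 10:40–11:00, 14:00–15:20, 15:40–16:00, 16:10–17:10.
Windows ≥ 90 min: (none).

none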